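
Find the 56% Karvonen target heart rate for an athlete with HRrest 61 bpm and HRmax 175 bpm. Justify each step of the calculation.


Target = HRrest + pct*(HRmax - HRrest)
Heart rate reserve = HRmax - HRrest = 175 - 61 = 114 bpm
Fraction = 56% = 0.56
Target = 61 + 0.56 * 114
Target = 61 + 63.84 = 124.84 bpm

124.84 bpm


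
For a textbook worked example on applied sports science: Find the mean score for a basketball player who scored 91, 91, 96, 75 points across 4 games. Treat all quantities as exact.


Average = sum / n
Sum = 353
Average = 353 / 4 = 88.25

88.25


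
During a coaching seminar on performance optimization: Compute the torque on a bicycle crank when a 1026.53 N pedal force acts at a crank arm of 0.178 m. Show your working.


tau = F * d
tau = 1026.53 * 0.178
tau = 182.7223 N*m

182.7223 N*m


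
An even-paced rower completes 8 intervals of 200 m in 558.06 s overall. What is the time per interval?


Split time = total_time / n_laps = 558.06 / 8
Split time = 69.7575 s per lap

69.7575 s


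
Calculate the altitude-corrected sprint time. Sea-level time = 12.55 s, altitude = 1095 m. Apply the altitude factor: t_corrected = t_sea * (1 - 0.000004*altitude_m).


Correction factor = 1 - 0.000004 * 1095 = 0.99562
t_corrected = t_sea * factor = 12.55 * 0.99562
t_corrected = 12.495 s

12.495 s


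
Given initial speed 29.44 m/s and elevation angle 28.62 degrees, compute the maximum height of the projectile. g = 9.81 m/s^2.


H = (v*sin(theta))^2 / (2*g)
vy = v*sin(theta) = 29.44 * sin(28.62 deg) = 14.1017 m/s
H = vy^2 / (2*g) = 198.8582 / (2*9.81)
H = 198.8582 / 19.62 = 10.1355 m

10.1355 m


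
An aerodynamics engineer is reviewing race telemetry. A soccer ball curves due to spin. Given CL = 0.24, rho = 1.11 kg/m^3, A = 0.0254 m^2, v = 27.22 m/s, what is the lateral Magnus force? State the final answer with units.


FM = 0.5 * CL * rho * A * v^2
FM = 0.5 * 0.24 * 1.11 * 0.0254 * 27.22^2
v^2 = 740.9284
FM = 0.5 * 0.24 * 1.11 * 0.0254 * 740.9284 = 2.5068 N

2.5068 N


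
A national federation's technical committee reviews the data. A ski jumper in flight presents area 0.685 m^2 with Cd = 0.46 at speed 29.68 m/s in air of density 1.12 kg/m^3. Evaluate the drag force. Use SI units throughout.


Fd = 0.5 * Cd * rho * A * v^2
Fd = 0.5 * 0.46 * 1.12 * 0.685 * 29.68^2
v^2 = 880.9024
Fd = 0.5 * 0.46 * 1.12 * 0.685 * 880.9024 = 155.4405 N

155.4405 N


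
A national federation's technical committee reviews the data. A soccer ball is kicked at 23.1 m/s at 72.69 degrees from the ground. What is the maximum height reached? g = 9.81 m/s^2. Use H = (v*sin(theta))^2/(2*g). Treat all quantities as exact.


H = (v*sin(theta))^2 / (2*g)
vy = v*sin(theta) = 23.1 * sin(72.69 deg) = 22.0538 m/s
H = vy^2 / (2*g) = 486.369 / (2*9.81)
H = 486.369 / 19.62 = 24.7894 m

24.7894 m


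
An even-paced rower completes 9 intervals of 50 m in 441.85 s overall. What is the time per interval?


Split time = total_time / n_laps = 441.85 / 9
Split time = 49.0944 s per lap

49.0944 s


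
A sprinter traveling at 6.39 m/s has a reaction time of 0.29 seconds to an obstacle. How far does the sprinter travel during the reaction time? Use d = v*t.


d = v * t
d = 6.39 * 0.29
d = 1.8531 m

1.8531 m


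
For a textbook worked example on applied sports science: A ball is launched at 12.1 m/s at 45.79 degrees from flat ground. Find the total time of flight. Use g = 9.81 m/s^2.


T = 2*v*sin(theta)/g
sin(theta) = sin(45.79 deg) = 0.7168
T = 2*12.1*0.7168 / 9.81
T = 17.3463 / 9.81 = 1.7682 s

1.7682 s


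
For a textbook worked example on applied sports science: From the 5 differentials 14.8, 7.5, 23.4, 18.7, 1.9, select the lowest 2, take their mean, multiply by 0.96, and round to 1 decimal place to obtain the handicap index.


All differentials: 14.8, 7.5, 23.4, 18.7, 1.9
Sorted: 1.9, 7.5, 14.8, 18.7, 23.4
Best 2: 1.9, 7.5
Average of best = 9.4 / 2 = 4.7
Raw index = 4.7 * 0.96 = 4.512
Handicap index = round(4.512, 1) = 4.5

4.5


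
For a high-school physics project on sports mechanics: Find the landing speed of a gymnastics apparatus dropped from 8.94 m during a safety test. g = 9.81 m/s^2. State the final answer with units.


v = sqrt(2 * g * h)
v = sqrt(2 * 9.81 * 8.94)
v = sqrt(175.4028) = 13.244 m/s

13.244 m/s


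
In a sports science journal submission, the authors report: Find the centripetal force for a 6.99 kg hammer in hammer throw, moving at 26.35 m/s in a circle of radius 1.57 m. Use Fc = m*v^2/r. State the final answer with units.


Fc = m * v^2 / r
v^2 = 26.35^2 = 694.3225
Fc = 6.99 * 694.3225 / 1.57
Fc = 4853.3143 / 1.57 = 3091.283 N

3091.283 N


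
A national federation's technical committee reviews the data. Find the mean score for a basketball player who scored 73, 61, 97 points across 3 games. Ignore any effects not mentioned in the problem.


Average = sum / n
Sum = 231
Average = 231 / 3 = 77

77


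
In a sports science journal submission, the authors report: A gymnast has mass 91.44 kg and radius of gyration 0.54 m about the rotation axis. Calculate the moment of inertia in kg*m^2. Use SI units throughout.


I = m * k^2
I = 91.44 * 0.54^2
I = 91.44 * 0.2916 = 26.6639 kg*m^2

26.6639 kg*m^2


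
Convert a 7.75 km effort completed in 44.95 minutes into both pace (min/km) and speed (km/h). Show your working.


Pace = time / distance = 44.95 min / 7.75 km = 5.8 min/km
Speed = distance / time_in_hours = 7.75 / 0.7492 hr
Speed = 10.3448 km/h

5.8 min/km, 10.3448 km/h


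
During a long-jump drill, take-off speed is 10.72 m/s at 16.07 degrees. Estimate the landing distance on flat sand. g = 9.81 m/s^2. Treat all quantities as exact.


R = v^2 * sin(2*theta) / g
Convert angle to radians: theta = 16.07 deg = 0.2805 rad
sin(2*theta) = sin(0.5609) = 0.532
R = 10.72^2 * 0.532 / 9.81
R = 114.9184 * 0.532 / 9.81 = 6.2319 m

6.2319 m


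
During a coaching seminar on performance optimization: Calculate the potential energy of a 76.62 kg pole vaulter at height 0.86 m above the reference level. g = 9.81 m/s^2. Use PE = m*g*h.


PE = m * g * h
PE = 76.62 * 9.81 * 0.86
PE = 751.6422 * 0.86 = 646.4123 J

646.4123 J


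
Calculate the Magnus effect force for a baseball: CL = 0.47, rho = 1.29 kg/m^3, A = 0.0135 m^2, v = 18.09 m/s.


FM = 0.5 * CL * rho * A * v^2
FM = 0.5 * 0.47 * 1.29 * 0.0135 * 18.09^2
v^2 = 327.2481
FM = 0.5 * 0.47 * 1.29 * 0.0135 * 327.2481 = 1.3393 N

1.3393 N


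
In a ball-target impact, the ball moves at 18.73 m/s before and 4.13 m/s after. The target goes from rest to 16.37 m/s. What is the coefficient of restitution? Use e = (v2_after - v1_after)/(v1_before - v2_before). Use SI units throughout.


e = (v2_after - v1_after) / (v1_before - v2_before)
Numerator = 16.37 - 4.13 = 12.24
Denominator = 18.73 - 0 = 18.73
e = 12.24 / 18.73 = 0.6535

0.6535


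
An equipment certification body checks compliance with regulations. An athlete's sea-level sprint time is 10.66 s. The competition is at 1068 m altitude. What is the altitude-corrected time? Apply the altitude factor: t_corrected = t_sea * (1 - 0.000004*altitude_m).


Correction factor = 1 - 0.000004 * 1068 = 0.995728
t_corrected = t_sea * factor = 10.66 * 0.995728
t_corrected = 10.6145 s

10.6145 s


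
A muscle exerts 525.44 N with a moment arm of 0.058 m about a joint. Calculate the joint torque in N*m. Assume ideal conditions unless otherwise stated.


tau = F * d
tau = 525.44 * 0.058
tau = 30.4755 N*m

30.4755 N*m


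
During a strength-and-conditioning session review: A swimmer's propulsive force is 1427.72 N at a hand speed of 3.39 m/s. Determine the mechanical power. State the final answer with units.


P = F * v
P = 1427.72 * 3.39
P = 4839.9708 W

4839.9708 W


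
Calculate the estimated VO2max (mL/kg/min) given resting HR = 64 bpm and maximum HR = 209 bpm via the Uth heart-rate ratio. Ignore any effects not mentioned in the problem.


VO2max = 15.3 * HRmax / HRrest
VO2max = 15.3 * 209 / 64
VO2max = 3197.7 / 64 = 49.9641 mL/kg/min

49.9641 mL/kg/min


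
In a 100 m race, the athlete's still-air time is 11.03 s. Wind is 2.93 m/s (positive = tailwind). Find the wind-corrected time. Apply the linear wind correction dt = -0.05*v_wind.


dt = -0.05 * v_wind = -0.05 * 2.93 = -0.1465 s
t_corrected = t_still + dt = 11.03 + (-0.1465)
t_corrected = 10.8835 s

10.8835 s


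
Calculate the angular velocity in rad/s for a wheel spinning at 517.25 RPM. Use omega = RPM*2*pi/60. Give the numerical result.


omega = RPM * 2 * pi / 60
omega = 517.25 * 2 * 3.14159 / 60
omega = 3249.9776 / 60 = 54.1663 rad/s

54.1663 rad/s


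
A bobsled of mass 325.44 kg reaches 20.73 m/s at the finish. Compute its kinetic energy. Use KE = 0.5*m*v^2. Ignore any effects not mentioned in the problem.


KE = 0.5 * m * v^2
KE = 0.5 * 325.44 * 20.73^2
KE = 0.5 * 325.44 * 429.7329 = 69926.1375 J

69926.1375 J


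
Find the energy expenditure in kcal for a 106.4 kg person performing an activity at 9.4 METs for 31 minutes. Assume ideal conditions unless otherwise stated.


kcal = MET * mass * time_hr
Convert time: 31 min = 0.5167 hr
kcal = 9.4 * 106.4 * 0.5167
kcal = 516.7493 kcal

516.7493 kcal


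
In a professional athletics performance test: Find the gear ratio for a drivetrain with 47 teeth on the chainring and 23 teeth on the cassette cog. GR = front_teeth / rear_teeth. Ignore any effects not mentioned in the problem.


GR = front_teeth / rear_teeth
GR = 47 / 23
GR = 2.0435

2.0435


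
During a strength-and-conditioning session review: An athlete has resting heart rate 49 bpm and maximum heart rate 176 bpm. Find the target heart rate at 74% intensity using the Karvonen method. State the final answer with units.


Target = HRrest + pct*(HRmax - HRrest)
Heart rate reserve = HRmax - HRrest = 176 - 49 = 127 bpm
Fraction = 74% = 0.74
Target = 49 + 0.74 * 127
Target = 49 + 93.98 = 142.98 bpm

142.98 bpm


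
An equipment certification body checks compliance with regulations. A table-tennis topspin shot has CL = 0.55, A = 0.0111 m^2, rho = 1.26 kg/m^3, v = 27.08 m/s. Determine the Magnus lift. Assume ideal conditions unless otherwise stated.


FM = 0.5 * CL * rho * A * v^2
FM = 0.5 * 0.55 * 1.26 * 0.0111 * 27.08^2
v^2 = 733.3264
FM = 0.5 * 0.55 * 1.26 * 0.0111 * 733.3264 = 2.8205 N

2.8205 N


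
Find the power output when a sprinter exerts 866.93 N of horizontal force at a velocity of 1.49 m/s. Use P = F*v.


P = F * v
P = 866.93 * 1.49
P = 1291.7257 W

1291.7257 W


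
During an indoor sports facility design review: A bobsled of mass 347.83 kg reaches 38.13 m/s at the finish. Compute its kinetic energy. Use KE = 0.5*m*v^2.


KE = 0.5 * m * v^2
KE = 0.5 * 347.83 * 38.13^2
KE = 0.5 * 347.83 * 1453.8969 = 252854.4794 J

252854.4794 J


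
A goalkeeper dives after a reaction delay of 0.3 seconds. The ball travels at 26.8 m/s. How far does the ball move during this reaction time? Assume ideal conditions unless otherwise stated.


d = v * t
d = 26.8 * 0.3
d = 8.04 m

8.04 m


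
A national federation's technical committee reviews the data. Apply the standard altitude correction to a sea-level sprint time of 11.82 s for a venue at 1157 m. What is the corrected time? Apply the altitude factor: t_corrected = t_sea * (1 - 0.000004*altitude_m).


Correction factor = 1 - 0.000004 * 1157 = 0.995372
t_corrected = t_sea * factor = 11.82 * 0.995372
t_corrected = 11.7653 s

11.7653 s


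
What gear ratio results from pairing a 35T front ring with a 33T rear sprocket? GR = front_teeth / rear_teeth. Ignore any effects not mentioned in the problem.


GR = front_teeth / rear_teeth
GR = 35 / 33
GR = 1.0606

1.0606


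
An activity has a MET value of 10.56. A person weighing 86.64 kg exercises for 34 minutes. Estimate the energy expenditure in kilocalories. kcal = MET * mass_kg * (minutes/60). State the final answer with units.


kcal = MET * mass * time_hr
Convert time: 34 min = 0.5667 hr
kcal = 10.56 * 86.64 * 0.5667
kcal = 518.4538 kcal

518.4538 kcal


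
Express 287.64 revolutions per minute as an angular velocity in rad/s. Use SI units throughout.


omega = RPM * 2 * pi / 60
omega = 287.64 * 2 * 3.14159 / 60
omega = 1807.2954 / 60 = 30.1216 rad/s

30.1216 rad/s


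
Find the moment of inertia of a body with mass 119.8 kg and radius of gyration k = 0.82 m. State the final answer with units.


I = m * k^2
I = 119.8 * 0.82^2
I = 119.8 * 0.6724 = 80.5535 kg*m^2

80.5535 kg*m^2


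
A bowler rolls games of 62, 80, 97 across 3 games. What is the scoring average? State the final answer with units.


Average = sum / n
Sum = 239
Average = 239 / 3 = 79.6667

79.6667


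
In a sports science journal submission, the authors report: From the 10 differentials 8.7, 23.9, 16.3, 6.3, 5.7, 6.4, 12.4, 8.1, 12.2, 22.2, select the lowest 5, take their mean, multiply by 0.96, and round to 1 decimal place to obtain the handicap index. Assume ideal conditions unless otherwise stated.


All differentials: 8.7, 23.9, 16.3, 6.3, 5.7, 6.4, 12.4, 8.1, 12.2, 22.2
Sorted: 5.7, 6.3, 6.4, 8.1, 8.7, 12.2, 12.4, 16.3, 22.2, 23.9
Best 5: 5.7, 6.3, 6.4, 8.1, 8.7
Average of best = 35.2 / 5 = 7.04
Raw index = 7.04 * 0.96 = 6.7584
Handicap index = round(6.7584, 1) = 6.8

6.8


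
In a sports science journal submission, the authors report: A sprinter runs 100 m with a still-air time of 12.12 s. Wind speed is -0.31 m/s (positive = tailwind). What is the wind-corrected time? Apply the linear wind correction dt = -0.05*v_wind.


dt = -0.05 * v_wind = -0.05 * -0.31 = 0.0155 s
t_corrected = t_still + dt = 12.12 + (0.0155)
t_corrected = 12.1355 s

12.1355 s


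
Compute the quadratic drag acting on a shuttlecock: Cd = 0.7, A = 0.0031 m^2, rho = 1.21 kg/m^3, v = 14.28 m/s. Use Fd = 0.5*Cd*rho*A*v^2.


Fd = 0.5 * Cd * rho * A * v^2
Fd = 0.5 * 0.7 * 1.21 * 0.0031 * 14.28^2
v^2 = 203.9184
Fd = 0.5 * 0.7 * 1.21 * 0.0031 * 203.9184 = 0.2677 N

0.2677 N


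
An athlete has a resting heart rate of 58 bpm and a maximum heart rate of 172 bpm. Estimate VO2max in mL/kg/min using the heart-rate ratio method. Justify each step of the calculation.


VO2max = 15.3 * HRmax / HRrest
VO2max = 15.3 * 172 / 58
VO2max = 2631.6 / 58 = 45.3724 mL/kg/min

45.3724 mL/kg/min


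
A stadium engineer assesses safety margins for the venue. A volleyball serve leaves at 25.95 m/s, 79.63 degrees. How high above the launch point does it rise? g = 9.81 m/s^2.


H = (v*sin(theta))^2 / (2*g)
vy = v*sin(theta) = 25.95 * sin(79.63 deg) = 25.5261 m/s
H = vy^2 / (2*g) = 651.5833 / (2*9.81)
H = 651.5833 / 19.62 = 33.2102 m

33.2102 m


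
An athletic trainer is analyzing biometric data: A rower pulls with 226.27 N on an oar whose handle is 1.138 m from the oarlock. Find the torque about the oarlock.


tau = F * d
tau = 226.27 * 1.138
tau = 257.4953 N*m

257.4953 N*m


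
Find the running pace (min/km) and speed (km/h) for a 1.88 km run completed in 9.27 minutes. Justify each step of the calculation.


Pace = time / distance = 9.27 min / 1.88 km = 4.9309 min/km
Speed = distance / time_in_hours = 1.88 / 0.1545 hr
Speed = 12.1683 km/h

4.9309 min/km, 12.1683 km/h


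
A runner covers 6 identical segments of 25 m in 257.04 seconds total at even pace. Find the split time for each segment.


Split time = total_time / n_laps = 257.04 / 6
Split time = 42.84 s per lap

42.84 s


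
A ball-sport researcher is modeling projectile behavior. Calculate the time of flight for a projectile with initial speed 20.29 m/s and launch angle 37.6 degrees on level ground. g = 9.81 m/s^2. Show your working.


T = 2*v*sin(theta)/g
sin(theta) = sin(37.6 deg) = 0.6101
T = 2*20.29*0.6101 / 9.81
T = 24.7597 / 9.81 = 2.5239 s

2.5239 s


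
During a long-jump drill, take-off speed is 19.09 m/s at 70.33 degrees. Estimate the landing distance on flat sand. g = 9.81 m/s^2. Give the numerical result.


R = v^2 * sin(2*theta) / g
Convert angle to radians: theta = 70.33 deg = 1.2275 rad
sin(2*theta) = sin(2.455) = 0.6339
R = 19.09^2 * 0.6339 / 9.81
R = 364.4281 * 0.6339 / 9.81 = 23.5493 m

23.5493 m


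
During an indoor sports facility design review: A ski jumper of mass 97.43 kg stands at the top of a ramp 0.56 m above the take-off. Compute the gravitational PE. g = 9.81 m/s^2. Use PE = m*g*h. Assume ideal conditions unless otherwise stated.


PE = m * g * h
PE = 97.43 * 9.81 * 0.56
PE = 955.7883 * 0.56 = 535.2414 J

535.2414 J


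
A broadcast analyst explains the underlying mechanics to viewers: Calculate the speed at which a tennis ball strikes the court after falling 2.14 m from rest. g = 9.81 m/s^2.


v = sqrt(2 * g * h)
v = sqrt(2 * 9.81 * 2.14)
v = sqrt(41.9868) = 6.4797 m/s

6.4797 m/s


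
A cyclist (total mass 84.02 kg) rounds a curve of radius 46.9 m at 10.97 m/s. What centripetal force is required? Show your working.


Fc = m * v^2 / r
v^2 = 10.97^2 = 120.3409
Fc = 84.02 * 120.3409 / 46.9
Fc = 10111.0424 / 46.9 = 215.5873 N

215.5873 N


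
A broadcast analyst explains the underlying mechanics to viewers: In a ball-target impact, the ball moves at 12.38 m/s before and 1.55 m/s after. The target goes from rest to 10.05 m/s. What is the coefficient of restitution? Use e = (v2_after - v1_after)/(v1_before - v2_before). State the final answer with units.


e = (v2_after - v1_after) / (v1_before - v2_before)
Numerator = 10.05 - 1.55 = 8.5
Denominator = 12.38 - 0 = 12.38
e = 8.5 / 12.38 = 0.6866

0.6866


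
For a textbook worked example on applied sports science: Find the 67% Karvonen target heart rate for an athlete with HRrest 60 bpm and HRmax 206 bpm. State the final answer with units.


Target = HRrest + pct*(HRmax - HRrest)
Heart rate reserve = HRmax - HRrest = 206 - 60 = 146 bpm
Fraction = 67% = 0.67
Target = 60 + 0.67 * 146
Target = 60 + 97.82 = 157.82 bpm

157.82 bpm


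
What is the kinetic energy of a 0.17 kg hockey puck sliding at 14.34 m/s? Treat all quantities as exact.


KE = 0.5 * m * v^2
KE = 0.5 * 0.17 * 14.34^2
KE = 0.5 * 0.17 * 205.6356 = 17.479 J

17.479 J


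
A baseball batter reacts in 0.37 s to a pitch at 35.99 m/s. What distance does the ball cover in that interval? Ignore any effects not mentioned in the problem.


d = v * t
d = 35.99 * 0.37
d = 13.3163 m

13.3163 m


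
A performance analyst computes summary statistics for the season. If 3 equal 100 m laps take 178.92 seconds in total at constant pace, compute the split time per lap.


Split time = total_time / n_laps = 178.92 / 3
Split time = 59.64 s per lap

59.64 s


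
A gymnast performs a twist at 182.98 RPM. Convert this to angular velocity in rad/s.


omega = RPM * 2 * pi / 60
omega = 182.98 * 2 * 3.14159 / 60
omega = 1149.6972 / 60 = 19.1616 rad/s

19.1616 rad/s


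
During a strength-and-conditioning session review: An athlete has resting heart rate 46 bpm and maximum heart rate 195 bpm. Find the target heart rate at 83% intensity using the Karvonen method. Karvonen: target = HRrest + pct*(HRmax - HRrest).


Target = HRrest + pct*(HRmax - HRrest)
Heart rate reserve = HRmax - HRrest = 195 - 46 = 149 bpm
Fraction = 83% = 0.83
Target = 46 + 0.83 * 149
Target = 46 + 123.67 = 169.67 bpm

169.67 bpm


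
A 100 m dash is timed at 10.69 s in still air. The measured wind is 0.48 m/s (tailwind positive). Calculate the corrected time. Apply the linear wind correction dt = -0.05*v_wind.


dt = -0.05 * v_wind = -0.05 * 0.48 = -0.024 s
t_corrected = t_still + dt = 10.69 + (-0.024)
t_corrected = 10.666 s

10.666 s


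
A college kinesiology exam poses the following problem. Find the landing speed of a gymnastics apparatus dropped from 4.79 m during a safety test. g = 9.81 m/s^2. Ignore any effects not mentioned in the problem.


v = sqrt(2 * g * h)
v = sqrt(2 * 9.81 * 4.79)
v = sqrt(93.9798) = 9.6943 m/s

9.6943 m/s


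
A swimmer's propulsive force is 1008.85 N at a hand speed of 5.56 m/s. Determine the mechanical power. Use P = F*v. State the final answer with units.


P = F * v
P = 1008.85 * 5.56
P = 5609.206 W

5609.206 W


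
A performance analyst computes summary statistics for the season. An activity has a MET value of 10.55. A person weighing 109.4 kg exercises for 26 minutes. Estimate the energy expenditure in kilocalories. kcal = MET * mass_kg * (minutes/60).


kcal = MET * mass * time_hr
Convert time: 26 min = 0.4333 hr
kcal = 10.55 * 109.4 * 0.4333
kcal = 500.1403 kcal

500.1403 kcal


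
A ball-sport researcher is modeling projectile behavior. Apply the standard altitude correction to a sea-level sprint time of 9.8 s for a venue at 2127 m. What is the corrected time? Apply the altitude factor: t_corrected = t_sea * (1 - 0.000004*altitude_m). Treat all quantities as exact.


Correction factor = 1 - 0.000004 * 2127 = 0.991492
t_corrected = t_sea * factor = 9.8 * 0.991492
t_corrected = 9.7166 s

9.7166 s


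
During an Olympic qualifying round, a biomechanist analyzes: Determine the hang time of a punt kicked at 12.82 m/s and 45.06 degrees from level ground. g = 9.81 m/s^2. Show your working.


T = 2*v*sin(theta)/g
sin(theta) = sin(45.06 deg) = 0.7078
T = 2*12.82*0.7078 / 9.81
T = 18.1492 / 9.81 = 1.8501 s

1.8501 s


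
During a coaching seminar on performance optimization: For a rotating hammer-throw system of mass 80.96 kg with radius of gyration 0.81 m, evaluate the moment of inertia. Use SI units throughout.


I = m * k^2
I = 80.96 * 0.81^2
I = 80.96 * 0.6561 = 53.1179 kg*m^2

53.1179 kg*m^2


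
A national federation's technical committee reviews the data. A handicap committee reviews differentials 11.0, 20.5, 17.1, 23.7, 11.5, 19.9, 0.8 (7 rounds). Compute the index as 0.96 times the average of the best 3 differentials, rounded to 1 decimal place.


All differentials: 11.0, 20.5, 17.1, 23.7, 11.5, 19.9, 0.8
Sorted: 0.8, 11.0, 11.5, 17.1, 19.9, 20.5, 23.7
Best 3: 0.8, 11.0, 11.5
Average of best = 23.3 / 3 = 7.7667
Raw index = 7.7667 * 0.96 = 7.456
Handicap index = round(7.456, 1) = 7.5

7.5


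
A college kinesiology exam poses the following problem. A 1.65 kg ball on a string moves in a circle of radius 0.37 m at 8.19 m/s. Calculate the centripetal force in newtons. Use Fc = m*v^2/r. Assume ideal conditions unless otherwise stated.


Fc = m * v^2 / r
v^2 = 8.19^2 = 67.0761
Fc = 1.65 * 67.0761 / 0.37
Fc = 110.6756 / 0.37 = 299.1231 N

299.1231 N


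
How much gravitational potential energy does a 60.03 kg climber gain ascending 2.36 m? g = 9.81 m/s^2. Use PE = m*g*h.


PE = m * g * h
PE = 60.03 * 9.81 * 2.36
PE = 588.8943 * 2.36 = 1389.7905 J

1389.7905 J


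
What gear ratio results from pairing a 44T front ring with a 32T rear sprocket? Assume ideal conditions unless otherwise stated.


GR = front_teeth / rear_teeth
GR = 44 / 32
GR = 1.375

1.375


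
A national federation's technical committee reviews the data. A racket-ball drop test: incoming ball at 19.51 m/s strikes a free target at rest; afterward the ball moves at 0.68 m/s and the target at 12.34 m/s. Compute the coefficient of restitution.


e = (v2_after - v1_after) / (v1_before - v2_before)
Numerator = 12.34 - 0.68 = 11.66
Denominator = 19.51 - 0 = 19.51
e = 11.66 / 19.51 = 0.5976

0.5976


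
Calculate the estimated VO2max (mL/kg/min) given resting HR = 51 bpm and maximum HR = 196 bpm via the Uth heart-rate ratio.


VO2max = 15.3 * HRmax / HRrest
VO2max = 15.3 * 196 / 51
VO2max = 2998.8 / 51 = 58.8 mL/kg/min

58.8 mL/kg/min


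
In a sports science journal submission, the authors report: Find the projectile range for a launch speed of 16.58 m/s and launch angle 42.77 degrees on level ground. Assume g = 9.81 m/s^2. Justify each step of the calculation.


R = v^2 * sin(2*theta) / g
Convert angle to radians: theta = 42.77 deg = 0.7465 rad
sin(2*theta) = sin(1.493) = 0.997
R = 16.58^2 * 0.997 / 9.81
R = 274.8964 * 0.997 / 9.81 = 27.9372 m

27.9372 m


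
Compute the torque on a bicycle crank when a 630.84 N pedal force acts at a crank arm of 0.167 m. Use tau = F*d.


tau = F * d
tau = 630.84 * 0.167
tau = 105.3503 N*m

105.3503 N*m


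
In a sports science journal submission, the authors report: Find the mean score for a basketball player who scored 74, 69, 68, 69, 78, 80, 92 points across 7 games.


Average = sum / n
Sum = 530
Average = 530 / 7 = 75.7143

75.7143


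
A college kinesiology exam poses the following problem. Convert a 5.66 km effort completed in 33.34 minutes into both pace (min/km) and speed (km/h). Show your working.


Pace = time / distance = 33.34 min / 5.66 km = 5.8905 min/km
Speed = distance / time_in_hours = 5.66 / 0.5557 hr
Speed = 10.186 km/h

5.8905 min/km, 10.186 km/h


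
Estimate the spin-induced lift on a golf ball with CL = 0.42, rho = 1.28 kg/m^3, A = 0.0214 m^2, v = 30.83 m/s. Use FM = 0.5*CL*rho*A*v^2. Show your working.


FM = 0.5 * CL * rho * A * v^2
FM = 0.5 * 0.42 * 1.28 * 0.0214 * 30.83^2
v^2 = 950.4889
FM = 0.5 * 0.42 * 1.28 * 0.0214 * 950.4889 = 5.4675 N

5.4675 N


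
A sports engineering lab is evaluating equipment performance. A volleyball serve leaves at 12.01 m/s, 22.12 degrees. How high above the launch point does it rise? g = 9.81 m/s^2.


H = (v*sin(theta))^2 / (2*g)
vy = v*sin(theta) = 12.01 * sin(22.12 deg) = 4.5223 m/s
H = vy^2 / (2*g) = 20.4515 / (2*9.81)
H = 20.4515 / 19.62 = 1.0424 m

1.0424 m


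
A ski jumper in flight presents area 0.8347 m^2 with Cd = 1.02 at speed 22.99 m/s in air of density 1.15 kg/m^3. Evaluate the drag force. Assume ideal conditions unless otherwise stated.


Fd = 0.5 * Cd * rho * A * v^2
Fd = 0.5 * 1.02 * 1.15 * 0.8347 * 22.99^2
v^2 = 528.5401
Fd = 0.5 * 1.02 * 1.15 * 0.8347 * 528.5401 = 258.7476 N

258.7476 N


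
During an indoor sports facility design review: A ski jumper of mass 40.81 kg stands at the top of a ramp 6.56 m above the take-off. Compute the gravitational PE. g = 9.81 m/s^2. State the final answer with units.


PE = m * g * h
PE = 40.81 * 9.81 * 6.56
PE = 400.3461 * 6.56 = 2626.2704 J

2626.2704 J


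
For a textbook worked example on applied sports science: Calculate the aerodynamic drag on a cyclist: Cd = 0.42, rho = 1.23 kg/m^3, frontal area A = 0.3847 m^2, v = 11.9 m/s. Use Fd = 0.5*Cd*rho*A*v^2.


Fd = 0.5 * Cd * rho * A * v^2
Fd = 0.5 * 0.42 * 1.23 * 0.3847 * 11.9^2
v^2 = 141.61
Fd = 0.5 * 0.42 * 1.23 * 0.3847 * 141.61 = 14.0715 N

14.0715 N


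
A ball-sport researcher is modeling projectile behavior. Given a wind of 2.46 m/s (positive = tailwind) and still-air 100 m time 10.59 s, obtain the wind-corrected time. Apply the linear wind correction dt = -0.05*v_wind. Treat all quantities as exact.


dt = -0.05 * v_wind = -0.05 * 2.46 = -0.123 s
t_corrected = t_still + dt = 10.59 + (-0.123)
t_corrected = 10.467 s

10.467 s


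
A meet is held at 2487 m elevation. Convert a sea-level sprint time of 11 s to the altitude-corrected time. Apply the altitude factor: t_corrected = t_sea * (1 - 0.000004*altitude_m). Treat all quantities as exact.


Correction factor = 1 - 0.000004 * 2487 = 0.990052
t_corrected = t_sea * factor = 11 * 0.990052
t_corrected = 10.8906 s

10.8906 s


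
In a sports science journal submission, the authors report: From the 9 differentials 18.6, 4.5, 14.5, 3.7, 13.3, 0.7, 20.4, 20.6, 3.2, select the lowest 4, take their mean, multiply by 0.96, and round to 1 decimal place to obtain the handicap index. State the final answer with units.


All differentials: 18.6, 4.5, 14.5, 3.7, 13.3, 0.7, 20.4, 20.6, 3.2
Sorted: 0.7, 3.2, 3.7, 4.5, 13.3, 14.5, 18.6, 20.4, 20.6
Best 4: 0.7, 3.2, 3.7, 4.5
Average of best = 12.1 / 4 = 3.025
Raw index = 3.025 * 0.96 = 2.904
Handicap index = round(2.904, 1) = 2.9

2.9


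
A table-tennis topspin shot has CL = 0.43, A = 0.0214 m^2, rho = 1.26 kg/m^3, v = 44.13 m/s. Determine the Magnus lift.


FM = 0.5 * CL * rho * A * v^2
FM = 0.5 * 0.43 * 1.26 * 0.0214 * 44.13^2
v^2 = 1947.4569
FM = 0.5 * 0.43 * 1.26 * 0.0214 * 1947.4569 = 11.2899 N

11.2899 N


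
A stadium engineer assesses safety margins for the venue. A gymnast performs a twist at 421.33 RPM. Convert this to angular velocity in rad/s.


omega = RPM * 2 * pi / 60
omega = 421.33 * 2 * 3.14159 / 60
omega = 2647.2945 / 60 = 44.1216 rad/s

44.1216 rad/s


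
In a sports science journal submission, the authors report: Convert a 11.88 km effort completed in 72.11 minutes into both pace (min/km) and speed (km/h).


Pace = time / distance = 72.11 min / 11.88 km = 6.0699 min/km
Speed = distance / time_in_hours = 11.88 / 1.2018 hr
Speed = 9.8849 km/h

6.0699 min/km, 9.8849 km/h


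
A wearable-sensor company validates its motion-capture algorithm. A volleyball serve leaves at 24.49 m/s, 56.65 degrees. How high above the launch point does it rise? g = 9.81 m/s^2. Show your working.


H = (v*sin(theta))^2 / (2*g)
vy = v*sin(theta) = 24.49 * sin(56.65 deg) = 20.4572 m/s
H = vy^2 / (2*g) = 418.4963 / (2*9.81)
H = 418.4963 / 19.62 = 21.3301 m

21.3301 m


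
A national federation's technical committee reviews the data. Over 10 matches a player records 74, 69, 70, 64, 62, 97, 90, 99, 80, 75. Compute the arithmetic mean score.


Average = sum / n
Sum = 780
Average = 780 / 10 = 78

78


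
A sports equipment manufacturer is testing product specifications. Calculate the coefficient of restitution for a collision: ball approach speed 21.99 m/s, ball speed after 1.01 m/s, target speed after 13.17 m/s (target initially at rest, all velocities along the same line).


e = (v2_after - v1_after) / (v1_before - v2_before)
Numerator = 13.17 - 1.01 = 12.16
Denominator = 21.99 - 0 = 21.99
e = 12.16 / 21.99 = 0.553

0.553


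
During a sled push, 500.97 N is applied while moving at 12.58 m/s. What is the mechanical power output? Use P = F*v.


P = F * v
P = 500.97 * 12.58
P = 6302.2026 W

6302.2026 W


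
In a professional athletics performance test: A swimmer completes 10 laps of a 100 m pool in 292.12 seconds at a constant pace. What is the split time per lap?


Split time = total_time / n_laps = 292.12 / 10
Split time = 29.212 s per lap

29.212 s


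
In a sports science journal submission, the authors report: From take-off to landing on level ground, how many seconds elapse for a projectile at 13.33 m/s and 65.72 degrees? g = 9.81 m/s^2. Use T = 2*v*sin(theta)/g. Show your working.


T = 2*v*sin(theta)/g
sin(theta) = sin(65.72 deg) = 0.9115
T = 2*13.33*0.9115 / 9.81
T = 24.3018 / 9.81 = 2.4773 s

2.4773 s


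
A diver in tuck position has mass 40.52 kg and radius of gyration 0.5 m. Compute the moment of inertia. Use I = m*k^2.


I = m * k^2
I = 40.52 * 0.5^2
I = 40.52 * 0.25 = 10.13 kg*m^2

10.13 kg*m^2


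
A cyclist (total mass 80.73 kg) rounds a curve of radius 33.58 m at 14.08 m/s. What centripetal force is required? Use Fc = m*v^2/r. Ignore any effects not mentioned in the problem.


Fc = m * v^2 / r
v^2 = 14.08^2 = 198.2464
Fc = 80.73 * 198.2464 / 33.58
Fc = 16004.4319 / 33.58 = 476.6061 N

476.6061 N


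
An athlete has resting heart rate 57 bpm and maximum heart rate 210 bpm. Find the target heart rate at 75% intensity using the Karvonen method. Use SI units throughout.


Target = HRrest + pct*(HRmax - HRrest)
Heart rate reserve = HRmax - HRrest = 210 - 57 = 153 bpm
Fraction = 75% = 0.75
Target = 57 + 0.75 * 153
Target = 57 + 114.75 = 171.75 bpm

171.75 bpm


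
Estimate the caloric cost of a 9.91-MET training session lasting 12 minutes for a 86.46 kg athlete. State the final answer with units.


kcal = MET * mass * time_hr
Convert time: 12 min = 0.2 hr
kcal = 9.91 * 86.46 * 0.2
kcal = 171.3637 kcal

171.3637 kcal


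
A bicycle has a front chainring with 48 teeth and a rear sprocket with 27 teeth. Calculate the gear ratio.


GR = front_teeth / rear_teeth
GR = 48 / 27
GR = 1.7778

1.7778


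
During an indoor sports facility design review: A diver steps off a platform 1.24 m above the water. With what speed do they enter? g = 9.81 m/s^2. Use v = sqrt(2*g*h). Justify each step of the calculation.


v = sqrt(2 * g * h)
v = sqrt(2 * 9.81 * 1.24)
v = sqrt(24.3288) = 4.9324 m/s

4.9324 m/s


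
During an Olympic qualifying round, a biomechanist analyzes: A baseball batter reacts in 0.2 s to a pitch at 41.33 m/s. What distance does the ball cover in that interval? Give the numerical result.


d = v * t
d = 41.33 * 0.2
d = 8.266 m

8.266 m


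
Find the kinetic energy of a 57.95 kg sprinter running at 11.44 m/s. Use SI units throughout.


KE = 0.5 * m * v^2
KE = 0.5 * 57.95 * 11.44^2
KE = 0.5 * 57.95 * 130.8736 = 3792.0626 J

3792.0626 J


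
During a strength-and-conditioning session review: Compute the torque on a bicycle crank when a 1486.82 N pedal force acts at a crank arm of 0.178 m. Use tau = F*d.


tau = F * d
tau = 1486.82 * 0.178
tau = 264.654 N*m

264.654 N*m


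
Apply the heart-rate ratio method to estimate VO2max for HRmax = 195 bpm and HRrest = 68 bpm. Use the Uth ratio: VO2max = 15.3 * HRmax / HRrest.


VO2max = 15.3 * HRmax / HRrest
VO2max = 15.3 * 195 / 68
VO2max = 2983.5 / 68 = 43.875 mL/kg/min

43.875 mL/kg/min


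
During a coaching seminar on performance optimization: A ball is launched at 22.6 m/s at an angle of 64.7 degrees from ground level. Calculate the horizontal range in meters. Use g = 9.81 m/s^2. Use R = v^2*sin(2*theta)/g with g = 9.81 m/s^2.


R = v^2 * sin(2*theta) / g
Convert angle to radians: theta = 64.7 deg = 1.1292 rad
sin(2*theta) = sin(2.2585) = 0.7727
R = 22.6^2 * 0.7727 / 9.81
R = 510.76 * 0.7727 / 9.81 = 40.2326 m

40.2326 m


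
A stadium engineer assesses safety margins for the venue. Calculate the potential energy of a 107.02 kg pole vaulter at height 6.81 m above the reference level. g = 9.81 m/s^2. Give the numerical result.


PE = m * g * h
PE = 107.02 * 9.81 * 6.81
PE = 1049.8662 * 6.81 = 7149.5888 J

7149.5888 J


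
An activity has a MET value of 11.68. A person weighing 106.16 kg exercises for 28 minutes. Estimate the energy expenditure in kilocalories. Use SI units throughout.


kcal = MET * mass * time_hr
Convert time: 28 min = 0.4667 hr
kcal = 11.68 * 106.16 * 0.4667
kcal = 578.6428 kcal

578.6428 kcal


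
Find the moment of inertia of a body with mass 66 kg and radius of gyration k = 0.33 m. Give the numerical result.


I = m * k^2
I = 66 * 0.33^2
I = 66 * 0.1089 = 7.1874 kg*m^2

7.1874 kg*m^2


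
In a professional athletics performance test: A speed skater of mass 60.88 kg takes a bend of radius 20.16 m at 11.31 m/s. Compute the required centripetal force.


Fc = m * v^2 / r
v^2 = 11.31^2 = 127.9161
Fc = 60.88 * 127.9161 / 20.16
Fc = 7787.5322 / 20.16 = 386.2863 N

386.2863 N


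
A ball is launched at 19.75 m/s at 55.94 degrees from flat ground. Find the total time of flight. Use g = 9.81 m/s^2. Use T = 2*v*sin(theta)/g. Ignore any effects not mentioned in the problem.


T = 2*v*sin(theta)/g
sin(theta) = sin(55.94 deg) = 0.8285
T = 2*19.75*0.8285 / 9.81
T = 32.7238 / 9.81 = 3.3358 s

3.3358 s


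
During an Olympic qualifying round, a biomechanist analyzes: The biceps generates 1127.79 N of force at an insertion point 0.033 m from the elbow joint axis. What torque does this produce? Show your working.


tau = F * d
tau = 1127.79 * 0.033
tau = 37.2171 N*m

37.2171 N*m


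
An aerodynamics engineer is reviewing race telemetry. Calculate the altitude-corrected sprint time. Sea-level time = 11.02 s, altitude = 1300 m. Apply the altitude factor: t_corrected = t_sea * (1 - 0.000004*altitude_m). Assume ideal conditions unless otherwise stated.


Correction factor = 1 - 0.000004 * 1300 = 0.9948
t_corrected = t_sea * factor = 11.02 * 0.9948
t_corrected = 10.9627 s

10.9627 s


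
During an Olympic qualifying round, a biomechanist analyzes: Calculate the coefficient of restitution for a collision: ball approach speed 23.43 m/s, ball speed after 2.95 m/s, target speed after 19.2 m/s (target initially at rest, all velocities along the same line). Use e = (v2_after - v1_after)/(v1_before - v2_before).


e = (v2_after - v1_after) / (v1_before - v2_before)
Numerator = 19.2 - 2.95 = 16.25
Denominator = 23.43 - 0 = 23.43
e = 16.25 / 23.43 = 0.6936

0.6936


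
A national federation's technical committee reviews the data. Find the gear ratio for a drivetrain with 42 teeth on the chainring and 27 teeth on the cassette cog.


GR = front_teeth / rear_teeth
GR = 42 / 27
GR = 1.5556

1.5556


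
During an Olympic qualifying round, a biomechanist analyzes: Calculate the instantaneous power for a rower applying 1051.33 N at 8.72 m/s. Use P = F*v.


P = F * v
P = 1051.33 * 8.72
P = 9167.5976 W

9167.5976 W


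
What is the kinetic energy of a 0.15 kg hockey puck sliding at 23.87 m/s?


KE = 0.5 * m * v^2
KE = 0.5 * 0.15 * 23.87^2
KE = 0.5 * 0.15 * 569.7769 = 42.7333 J

42.7333 J


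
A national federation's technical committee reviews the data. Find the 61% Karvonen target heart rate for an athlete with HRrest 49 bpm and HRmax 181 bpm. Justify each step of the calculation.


Target = HRrest + pct*(HRmax - HRrest)
Heart rate reserve = HRmax - HRrest = 181 - 49 = 132 bpm
Fraction = 61% = 0.61
Target = 49 + 0.61 * 132
Target = 49 + 80.52 = 129.52 bpm

129.52 bpm


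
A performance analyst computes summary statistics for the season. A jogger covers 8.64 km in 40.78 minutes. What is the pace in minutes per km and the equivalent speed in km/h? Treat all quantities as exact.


Pace = time / distance = 40.78 min / 8.64 km = 4.7199 min/km
Speed = distance / time_in_hours = 8.64 / 0.6797 hr
Speed = 12.7121 km/h

4.7199 min/km, 12.7121 km/h


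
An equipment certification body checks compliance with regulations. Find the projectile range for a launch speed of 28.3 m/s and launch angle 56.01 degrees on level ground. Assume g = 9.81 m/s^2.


R = v^2 * sin(2*theta) / g
Convert angle to radians: theta = 56.01 deg = 0.9776 rad
sin(2*theta) = sin(1.9551) = 0.9271
R = 28.3^2 * 0.9271 / 9.81
R = 800.89 * 0.9271 / 9.81 = 75.6848 m

75.6848 m


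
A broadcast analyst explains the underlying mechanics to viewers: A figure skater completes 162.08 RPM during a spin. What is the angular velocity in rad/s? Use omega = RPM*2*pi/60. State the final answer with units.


omega = RPM * 2 * pi / 60
omega = 162.08 * 2 * 3.14159 / 60
omega = 1018.3787 / 60 = 16.973 rad/s

16.973 rad/s


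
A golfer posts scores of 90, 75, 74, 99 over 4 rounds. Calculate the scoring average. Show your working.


Average = sum / n
Sum = 338
Average = 338 / 4 = 84.5

84.5


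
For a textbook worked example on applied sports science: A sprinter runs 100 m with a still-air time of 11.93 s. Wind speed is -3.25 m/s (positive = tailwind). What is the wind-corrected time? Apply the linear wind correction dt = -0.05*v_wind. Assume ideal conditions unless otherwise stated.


dt = -0.05 * v_wind = -0.05 * -3.25 = 0.1625 s
t_corrected = t_still + dt = 11.93 + (0.1625)
t_corrected = 12.0925 s

12.0925 s


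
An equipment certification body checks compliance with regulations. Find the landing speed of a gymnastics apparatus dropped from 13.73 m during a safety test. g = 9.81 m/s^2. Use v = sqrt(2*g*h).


v = sqrt(2 * g * h)
v = sqrt(2 * 9.81 * 13.73)
v = sqrt(269.3826) = 16.4129 m/s

16.4129 m/s


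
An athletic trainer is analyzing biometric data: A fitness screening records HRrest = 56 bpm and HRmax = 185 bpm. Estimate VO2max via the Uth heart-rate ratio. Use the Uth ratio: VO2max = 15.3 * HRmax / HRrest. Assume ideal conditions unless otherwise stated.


VO2max = 15.3 * HRmax / HRrest
VO2max = 15.3 * 185 / 56
VO2max = 2830.5 / 56 = 50.5446 mL/kg/min

50.5446 mL/kg/min


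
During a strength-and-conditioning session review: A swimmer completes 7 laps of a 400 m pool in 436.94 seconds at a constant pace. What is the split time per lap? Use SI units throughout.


Split time = total_time / n_laps = 436.94 / 7
Split time = 62.42 s per lap

62.42 s


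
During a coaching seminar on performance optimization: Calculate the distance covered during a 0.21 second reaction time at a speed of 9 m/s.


d = v * t
d = 9 * 0.21
d = 1.89 m

1.89 m
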